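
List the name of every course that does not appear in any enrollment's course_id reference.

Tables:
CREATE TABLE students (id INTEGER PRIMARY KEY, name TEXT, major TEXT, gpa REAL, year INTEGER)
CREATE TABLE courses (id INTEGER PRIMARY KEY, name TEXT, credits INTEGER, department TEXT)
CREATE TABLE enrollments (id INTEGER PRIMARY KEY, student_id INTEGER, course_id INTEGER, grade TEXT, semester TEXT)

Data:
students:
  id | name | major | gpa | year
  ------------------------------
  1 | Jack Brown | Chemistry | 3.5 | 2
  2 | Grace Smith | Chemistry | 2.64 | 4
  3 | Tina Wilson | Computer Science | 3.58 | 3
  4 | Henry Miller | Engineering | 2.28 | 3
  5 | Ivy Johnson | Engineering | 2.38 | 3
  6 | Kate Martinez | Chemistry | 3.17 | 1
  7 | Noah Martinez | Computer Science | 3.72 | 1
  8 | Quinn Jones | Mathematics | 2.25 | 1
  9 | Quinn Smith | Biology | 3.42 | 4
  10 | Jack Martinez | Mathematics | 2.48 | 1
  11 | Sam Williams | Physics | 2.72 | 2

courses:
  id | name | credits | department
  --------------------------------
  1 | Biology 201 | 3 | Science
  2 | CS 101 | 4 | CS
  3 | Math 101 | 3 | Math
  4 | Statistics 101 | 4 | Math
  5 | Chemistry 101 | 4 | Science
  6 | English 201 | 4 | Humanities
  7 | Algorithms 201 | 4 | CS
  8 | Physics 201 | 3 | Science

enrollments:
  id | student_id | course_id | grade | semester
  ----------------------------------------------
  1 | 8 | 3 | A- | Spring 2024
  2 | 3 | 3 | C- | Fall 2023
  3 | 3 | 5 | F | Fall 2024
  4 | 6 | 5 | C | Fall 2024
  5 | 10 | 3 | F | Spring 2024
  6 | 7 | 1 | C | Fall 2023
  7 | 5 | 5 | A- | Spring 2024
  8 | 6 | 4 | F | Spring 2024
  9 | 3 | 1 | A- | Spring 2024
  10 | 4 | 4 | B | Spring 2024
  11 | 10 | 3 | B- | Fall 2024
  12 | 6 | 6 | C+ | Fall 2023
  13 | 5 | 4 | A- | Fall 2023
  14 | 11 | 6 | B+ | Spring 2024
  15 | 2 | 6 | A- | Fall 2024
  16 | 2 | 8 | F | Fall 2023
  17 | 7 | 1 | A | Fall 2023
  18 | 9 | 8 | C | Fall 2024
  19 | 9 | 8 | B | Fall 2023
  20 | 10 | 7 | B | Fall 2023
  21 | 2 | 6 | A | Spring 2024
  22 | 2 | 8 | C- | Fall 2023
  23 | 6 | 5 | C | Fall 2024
SELECT p.name FROM courses p LEFT JOIN enrollments c ON c.course_id = p.id WHERE c.id IS NULL

Execution result:
CS 101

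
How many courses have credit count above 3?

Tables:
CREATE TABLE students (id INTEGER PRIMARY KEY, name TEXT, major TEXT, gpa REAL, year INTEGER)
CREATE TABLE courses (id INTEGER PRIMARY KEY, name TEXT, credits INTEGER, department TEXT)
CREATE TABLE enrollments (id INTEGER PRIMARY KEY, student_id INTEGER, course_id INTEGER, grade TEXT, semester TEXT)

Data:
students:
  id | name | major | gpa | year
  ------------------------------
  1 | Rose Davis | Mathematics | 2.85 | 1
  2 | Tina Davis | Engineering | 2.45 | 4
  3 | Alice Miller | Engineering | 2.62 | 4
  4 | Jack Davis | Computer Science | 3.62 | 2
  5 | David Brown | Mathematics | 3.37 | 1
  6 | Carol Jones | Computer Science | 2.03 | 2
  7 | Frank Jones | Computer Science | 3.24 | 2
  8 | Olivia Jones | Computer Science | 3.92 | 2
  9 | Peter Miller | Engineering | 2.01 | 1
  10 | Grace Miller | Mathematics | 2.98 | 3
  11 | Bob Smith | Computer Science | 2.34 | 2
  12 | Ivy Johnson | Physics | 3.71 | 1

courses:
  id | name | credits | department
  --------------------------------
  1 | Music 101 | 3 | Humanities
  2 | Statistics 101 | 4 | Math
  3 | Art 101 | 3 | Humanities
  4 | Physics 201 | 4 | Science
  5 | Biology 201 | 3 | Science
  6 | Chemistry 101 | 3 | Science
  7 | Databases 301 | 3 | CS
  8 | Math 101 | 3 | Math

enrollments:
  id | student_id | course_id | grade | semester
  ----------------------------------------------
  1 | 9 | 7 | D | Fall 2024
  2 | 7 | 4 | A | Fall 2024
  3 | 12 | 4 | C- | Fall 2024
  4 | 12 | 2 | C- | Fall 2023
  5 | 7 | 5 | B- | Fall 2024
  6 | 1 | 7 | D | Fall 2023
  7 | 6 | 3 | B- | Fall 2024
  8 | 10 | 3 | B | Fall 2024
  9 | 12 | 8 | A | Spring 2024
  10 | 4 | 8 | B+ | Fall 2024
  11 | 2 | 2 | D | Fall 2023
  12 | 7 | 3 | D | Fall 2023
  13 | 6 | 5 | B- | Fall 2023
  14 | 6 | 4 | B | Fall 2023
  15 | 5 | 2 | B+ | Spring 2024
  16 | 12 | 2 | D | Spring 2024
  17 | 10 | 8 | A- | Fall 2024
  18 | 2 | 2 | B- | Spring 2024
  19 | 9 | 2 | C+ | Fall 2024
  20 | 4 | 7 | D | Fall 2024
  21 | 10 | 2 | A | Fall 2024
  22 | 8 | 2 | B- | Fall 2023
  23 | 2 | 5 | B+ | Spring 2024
SELECT COUNT(*) FROM courses WHERE credits > 3

Execution result:
2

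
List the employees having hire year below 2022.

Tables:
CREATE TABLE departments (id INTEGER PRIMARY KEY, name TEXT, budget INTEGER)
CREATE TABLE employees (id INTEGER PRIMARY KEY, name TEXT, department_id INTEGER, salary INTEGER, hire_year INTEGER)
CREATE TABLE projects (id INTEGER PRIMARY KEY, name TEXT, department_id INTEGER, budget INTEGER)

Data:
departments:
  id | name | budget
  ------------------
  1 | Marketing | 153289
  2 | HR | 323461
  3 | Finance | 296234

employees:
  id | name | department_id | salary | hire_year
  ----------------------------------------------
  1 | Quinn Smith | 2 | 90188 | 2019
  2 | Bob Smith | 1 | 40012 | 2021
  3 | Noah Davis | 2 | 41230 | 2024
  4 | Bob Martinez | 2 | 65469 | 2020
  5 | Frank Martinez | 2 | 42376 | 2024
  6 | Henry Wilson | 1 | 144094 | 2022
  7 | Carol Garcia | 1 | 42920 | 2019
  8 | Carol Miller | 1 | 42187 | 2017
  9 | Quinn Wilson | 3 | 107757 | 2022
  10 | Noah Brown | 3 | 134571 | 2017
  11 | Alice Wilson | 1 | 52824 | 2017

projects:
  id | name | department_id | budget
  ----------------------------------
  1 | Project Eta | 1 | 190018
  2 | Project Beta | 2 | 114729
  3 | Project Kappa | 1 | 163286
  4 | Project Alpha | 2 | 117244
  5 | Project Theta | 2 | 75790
SELECT name, hire_year FROM employees WHERE hire_year < 2022

Execution result:
name | hire_year
Quinn Smith | 2019
Bob Smith | 2021
Bob Martinez | 2020
Carol Garcia | 2019
Carol Miller | 2017
Noah Brown | 2017
Alice Wilson | 2017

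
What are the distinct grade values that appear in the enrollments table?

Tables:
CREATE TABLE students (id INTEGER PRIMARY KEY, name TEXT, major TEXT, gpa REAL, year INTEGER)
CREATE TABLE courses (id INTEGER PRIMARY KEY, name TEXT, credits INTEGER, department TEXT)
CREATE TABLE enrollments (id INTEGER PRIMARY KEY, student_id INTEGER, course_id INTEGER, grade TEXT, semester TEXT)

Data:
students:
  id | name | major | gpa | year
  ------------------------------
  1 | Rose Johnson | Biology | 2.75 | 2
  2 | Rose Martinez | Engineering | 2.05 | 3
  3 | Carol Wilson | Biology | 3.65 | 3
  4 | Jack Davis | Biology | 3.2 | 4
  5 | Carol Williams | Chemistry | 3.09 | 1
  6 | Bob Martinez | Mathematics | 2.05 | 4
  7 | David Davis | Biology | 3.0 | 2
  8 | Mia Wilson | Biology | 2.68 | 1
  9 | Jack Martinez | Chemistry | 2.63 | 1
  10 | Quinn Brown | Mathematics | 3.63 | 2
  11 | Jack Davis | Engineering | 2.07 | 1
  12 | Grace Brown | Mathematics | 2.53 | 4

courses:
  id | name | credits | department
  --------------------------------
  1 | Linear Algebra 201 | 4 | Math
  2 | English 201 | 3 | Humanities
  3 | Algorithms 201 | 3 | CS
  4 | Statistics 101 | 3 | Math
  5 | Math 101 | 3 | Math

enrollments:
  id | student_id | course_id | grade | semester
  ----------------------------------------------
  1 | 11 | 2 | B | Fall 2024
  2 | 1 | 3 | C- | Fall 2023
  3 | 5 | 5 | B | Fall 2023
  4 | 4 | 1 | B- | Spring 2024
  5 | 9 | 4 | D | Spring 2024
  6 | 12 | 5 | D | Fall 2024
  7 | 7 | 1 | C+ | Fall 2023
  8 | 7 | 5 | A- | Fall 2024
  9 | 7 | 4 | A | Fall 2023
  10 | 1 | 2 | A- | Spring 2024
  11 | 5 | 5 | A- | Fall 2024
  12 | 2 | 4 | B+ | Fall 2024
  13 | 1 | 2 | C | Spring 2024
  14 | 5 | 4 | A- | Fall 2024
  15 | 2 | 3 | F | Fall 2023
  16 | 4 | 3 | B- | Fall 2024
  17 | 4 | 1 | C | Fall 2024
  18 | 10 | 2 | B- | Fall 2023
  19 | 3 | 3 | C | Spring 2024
SELECT DISTINCT grade FROM enrollments

Execution result:
grade
B
C-
B-
D
C+
A-
A
B+
C
F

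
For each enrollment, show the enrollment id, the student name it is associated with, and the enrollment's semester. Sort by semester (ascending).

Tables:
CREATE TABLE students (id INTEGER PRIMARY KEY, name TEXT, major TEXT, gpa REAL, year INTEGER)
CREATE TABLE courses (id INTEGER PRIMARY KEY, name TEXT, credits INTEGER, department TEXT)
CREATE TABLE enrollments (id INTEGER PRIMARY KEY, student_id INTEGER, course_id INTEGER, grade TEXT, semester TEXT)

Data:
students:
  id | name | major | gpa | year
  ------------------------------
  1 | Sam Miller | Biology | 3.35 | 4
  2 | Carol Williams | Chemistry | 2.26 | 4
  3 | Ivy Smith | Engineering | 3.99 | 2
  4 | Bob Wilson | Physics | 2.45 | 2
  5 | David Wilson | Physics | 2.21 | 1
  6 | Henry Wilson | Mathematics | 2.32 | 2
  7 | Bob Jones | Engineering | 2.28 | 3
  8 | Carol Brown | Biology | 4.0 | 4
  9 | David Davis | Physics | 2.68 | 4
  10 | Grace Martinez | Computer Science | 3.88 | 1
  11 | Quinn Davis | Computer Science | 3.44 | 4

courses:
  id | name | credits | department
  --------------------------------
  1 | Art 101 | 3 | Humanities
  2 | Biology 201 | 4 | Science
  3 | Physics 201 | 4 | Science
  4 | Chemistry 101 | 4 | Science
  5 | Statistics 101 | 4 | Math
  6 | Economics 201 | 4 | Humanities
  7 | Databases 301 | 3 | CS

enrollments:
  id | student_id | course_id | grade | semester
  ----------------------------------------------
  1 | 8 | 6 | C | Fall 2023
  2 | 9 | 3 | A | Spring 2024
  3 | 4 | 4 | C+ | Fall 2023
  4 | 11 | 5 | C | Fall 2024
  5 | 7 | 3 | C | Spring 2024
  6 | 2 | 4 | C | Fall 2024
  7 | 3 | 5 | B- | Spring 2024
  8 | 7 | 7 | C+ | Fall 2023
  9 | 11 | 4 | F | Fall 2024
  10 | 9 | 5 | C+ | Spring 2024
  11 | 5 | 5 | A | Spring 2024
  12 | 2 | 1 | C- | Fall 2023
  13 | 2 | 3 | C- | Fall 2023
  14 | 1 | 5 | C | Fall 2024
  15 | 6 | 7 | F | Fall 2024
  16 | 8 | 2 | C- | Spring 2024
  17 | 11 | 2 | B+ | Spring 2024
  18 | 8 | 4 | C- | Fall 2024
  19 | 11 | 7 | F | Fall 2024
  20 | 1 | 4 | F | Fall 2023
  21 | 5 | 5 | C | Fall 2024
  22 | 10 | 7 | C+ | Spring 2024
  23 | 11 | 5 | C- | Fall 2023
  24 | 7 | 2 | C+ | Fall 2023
SELECT c.id, p.name AS student, c.semester FROM enrollments c JOIN students p ON c.student_id = p.id ORDER BY c.semester ASC

Execution result:
id | student | semester
1 | Carol Brown | Fall 2023
3 | Bob Wilson | Fall 2023
8 | Bob Jones | Fall 2023
12 | Carol Williams | Fall 2023
13 | Carol Williams | Fall 2023
20 | Sam Miller | Fall 2023
23 | Quinn Davis | Fall 2023
24 | Bob Jones | Fall 2023
4 | Quinn Davis | Fall 2024
6 | Carol Williams | Fall 2024
9 | Quinn Davis | Fall 2024
14 | Sam Miller | Fall 2024
15 | Henry Wilson | Fall 2024
18 | Carol Brown | Fall 2024
19 | Quinn Davis | Fall 2024
21 | David Wilson | Fall 2024
2 | David Davis | Spring 2024
5 | Bob Jones | Spring 2024
7 | Ivy Smith | Spring 2024
10 | David Davis | Spring 2024
11 | David Wilson | Spring 2024
16 | Carol Brown | Spring 2024
17 | Quinn Davis | Spring 2024
22 | Grace Martinez | Spring 2024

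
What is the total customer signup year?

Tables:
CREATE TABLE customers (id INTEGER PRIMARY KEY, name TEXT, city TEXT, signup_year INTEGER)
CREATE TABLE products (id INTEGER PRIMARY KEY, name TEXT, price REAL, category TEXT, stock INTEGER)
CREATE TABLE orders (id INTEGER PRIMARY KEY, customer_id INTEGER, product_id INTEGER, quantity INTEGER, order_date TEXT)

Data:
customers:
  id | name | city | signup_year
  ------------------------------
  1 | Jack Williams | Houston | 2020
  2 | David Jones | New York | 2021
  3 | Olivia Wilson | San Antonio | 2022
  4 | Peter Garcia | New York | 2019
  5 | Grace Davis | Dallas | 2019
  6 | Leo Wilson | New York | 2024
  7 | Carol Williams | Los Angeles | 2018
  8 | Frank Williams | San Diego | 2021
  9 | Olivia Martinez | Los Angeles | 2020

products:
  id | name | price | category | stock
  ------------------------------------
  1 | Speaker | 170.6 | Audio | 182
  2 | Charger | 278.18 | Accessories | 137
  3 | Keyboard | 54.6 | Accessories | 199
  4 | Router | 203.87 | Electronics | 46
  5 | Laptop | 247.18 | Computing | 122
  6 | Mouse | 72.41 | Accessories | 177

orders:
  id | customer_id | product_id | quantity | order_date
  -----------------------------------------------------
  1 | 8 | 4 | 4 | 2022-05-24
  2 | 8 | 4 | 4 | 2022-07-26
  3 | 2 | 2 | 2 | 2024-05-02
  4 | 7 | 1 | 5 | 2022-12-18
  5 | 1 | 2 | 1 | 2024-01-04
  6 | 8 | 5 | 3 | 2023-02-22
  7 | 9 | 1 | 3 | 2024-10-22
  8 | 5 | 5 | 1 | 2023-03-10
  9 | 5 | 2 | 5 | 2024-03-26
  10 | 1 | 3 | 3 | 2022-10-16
SELECT SUM(signup_year) FROM customers

Execution result:
18184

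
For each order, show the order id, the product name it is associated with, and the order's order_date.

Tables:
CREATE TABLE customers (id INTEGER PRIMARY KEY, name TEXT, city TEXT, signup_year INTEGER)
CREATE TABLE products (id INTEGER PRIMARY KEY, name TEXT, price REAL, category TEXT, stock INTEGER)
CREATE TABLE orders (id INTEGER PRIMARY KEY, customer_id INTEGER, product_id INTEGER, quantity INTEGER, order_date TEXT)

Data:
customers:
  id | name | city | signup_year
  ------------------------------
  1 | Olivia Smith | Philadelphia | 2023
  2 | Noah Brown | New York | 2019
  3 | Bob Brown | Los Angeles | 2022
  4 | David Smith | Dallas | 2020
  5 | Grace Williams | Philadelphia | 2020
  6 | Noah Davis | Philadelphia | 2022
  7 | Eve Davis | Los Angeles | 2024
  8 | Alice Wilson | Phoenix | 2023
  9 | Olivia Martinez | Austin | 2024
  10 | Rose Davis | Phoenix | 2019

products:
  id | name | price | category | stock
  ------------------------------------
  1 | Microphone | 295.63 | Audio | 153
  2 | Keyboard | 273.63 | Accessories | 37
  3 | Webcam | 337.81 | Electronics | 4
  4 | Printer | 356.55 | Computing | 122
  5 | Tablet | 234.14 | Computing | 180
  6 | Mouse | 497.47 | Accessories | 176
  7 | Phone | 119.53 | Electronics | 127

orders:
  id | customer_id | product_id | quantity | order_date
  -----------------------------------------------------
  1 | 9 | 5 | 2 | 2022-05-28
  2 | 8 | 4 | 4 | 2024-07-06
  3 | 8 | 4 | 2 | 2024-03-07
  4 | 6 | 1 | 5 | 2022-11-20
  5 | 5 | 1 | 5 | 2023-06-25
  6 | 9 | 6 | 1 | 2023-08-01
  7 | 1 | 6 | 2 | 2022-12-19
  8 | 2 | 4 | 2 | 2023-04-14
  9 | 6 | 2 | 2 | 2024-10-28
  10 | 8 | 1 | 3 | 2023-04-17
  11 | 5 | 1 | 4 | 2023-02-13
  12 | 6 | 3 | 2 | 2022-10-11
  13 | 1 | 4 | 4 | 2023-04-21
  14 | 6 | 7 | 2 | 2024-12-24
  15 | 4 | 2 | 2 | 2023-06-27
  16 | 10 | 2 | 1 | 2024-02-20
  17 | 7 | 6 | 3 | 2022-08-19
SELECT c.id, p.name AS product, c.order_date FROM orders c JOIN products p ON c.product_id = p.id

Execution result:
id | product | order_date
1 | Tablet | 2022-05-28
2 | Printer | 2024-07-06
3 | Printer | 2024-03-07
4 | Microphone | 2022-11-20
5 | Microphone | 2023-06-25
6 | Mouse | 2023-08-01
7 | Mouse | 2022-12-19
8 | Printer | 2023-04-14
9 | Keyboard | 2024-10-28
10 | Microphone | 2023-04-17
11 | Microphone | 2023-02-13
12 | Webcam | 2022-10-11
13 | Printer | 2023-04-21
14 | Phone | 2024-12-24
15 | Keyboard | 2023-06-27
16 | Keyboard | 2024-02-20
17 | Mouse | 2022-08-19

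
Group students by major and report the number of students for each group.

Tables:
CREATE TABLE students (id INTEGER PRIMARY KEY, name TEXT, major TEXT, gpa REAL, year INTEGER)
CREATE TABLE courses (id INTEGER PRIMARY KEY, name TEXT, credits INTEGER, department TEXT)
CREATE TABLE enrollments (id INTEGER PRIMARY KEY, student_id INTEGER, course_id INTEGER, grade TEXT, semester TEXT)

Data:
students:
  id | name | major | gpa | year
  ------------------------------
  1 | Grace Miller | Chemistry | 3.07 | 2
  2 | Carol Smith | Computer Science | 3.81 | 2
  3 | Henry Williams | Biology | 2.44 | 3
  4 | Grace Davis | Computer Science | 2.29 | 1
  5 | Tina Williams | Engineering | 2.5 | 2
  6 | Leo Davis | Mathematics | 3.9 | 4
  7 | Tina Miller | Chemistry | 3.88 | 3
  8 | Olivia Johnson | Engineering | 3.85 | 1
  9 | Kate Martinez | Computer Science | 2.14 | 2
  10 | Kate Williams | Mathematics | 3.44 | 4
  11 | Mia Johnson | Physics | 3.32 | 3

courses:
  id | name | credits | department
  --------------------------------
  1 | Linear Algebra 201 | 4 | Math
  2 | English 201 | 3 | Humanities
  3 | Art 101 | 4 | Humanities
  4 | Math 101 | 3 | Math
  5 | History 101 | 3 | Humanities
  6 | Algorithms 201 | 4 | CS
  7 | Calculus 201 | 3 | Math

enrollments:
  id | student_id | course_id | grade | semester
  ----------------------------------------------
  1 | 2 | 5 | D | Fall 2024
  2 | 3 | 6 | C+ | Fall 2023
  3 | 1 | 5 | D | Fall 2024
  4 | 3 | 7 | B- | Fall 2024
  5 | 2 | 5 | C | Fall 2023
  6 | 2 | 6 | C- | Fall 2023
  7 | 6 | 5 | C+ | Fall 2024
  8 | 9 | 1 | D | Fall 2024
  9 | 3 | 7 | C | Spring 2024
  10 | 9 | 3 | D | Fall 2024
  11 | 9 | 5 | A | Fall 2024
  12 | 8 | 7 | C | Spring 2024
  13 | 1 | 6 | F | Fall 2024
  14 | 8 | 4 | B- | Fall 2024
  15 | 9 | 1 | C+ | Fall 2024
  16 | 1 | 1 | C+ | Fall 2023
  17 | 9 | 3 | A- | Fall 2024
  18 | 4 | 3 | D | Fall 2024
SELECT major, COUNT(*) AS n FROM students GROUP BY major

Execution result:
major | n
Biology | 1
Chemistry | 2
Computer Science | 3
Engineering | 2
Mathematics | 2
Physics | 1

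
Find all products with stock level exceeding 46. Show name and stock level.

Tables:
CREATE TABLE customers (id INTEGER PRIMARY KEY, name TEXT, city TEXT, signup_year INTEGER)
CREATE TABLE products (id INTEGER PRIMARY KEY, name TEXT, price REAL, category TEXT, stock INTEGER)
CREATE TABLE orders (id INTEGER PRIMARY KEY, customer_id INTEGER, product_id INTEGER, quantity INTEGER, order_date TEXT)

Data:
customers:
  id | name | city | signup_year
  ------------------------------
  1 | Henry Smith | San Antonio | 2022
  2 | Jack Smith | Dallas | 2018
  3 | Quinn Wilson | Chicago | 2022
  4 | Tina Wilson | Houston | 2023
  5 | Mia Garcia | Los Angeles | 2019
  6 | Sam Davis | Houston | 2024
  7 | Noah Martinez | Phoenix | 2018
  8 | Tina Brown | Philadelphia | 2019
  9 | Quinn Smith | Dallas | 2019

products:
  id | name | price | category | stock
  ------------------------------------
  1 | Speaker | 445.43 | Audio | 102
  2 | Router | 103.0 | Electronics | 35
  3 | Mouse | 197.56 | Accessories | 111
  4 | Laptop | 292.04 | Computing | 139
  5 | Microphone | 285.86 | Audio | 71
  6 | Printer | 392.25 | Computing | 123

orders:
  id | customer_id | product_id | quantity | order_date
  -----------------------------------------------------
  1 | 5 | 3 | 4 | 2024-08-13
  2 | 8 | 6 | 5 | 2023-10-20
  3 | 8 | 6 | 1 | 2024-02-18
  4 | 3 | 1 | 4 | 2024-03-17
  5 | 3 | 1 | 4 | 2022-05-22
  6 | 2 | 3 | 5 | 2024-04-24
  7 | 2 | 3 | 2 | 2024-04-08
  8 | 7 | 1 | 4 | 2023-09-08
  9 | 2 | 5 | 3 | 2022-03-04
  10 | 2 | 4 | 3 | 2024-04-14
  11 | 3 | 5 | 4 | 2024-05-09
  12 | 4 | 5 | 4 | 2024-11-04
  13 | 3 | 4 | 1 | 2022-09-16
SELECT name, stock FROM products WHERE stock > 46

Execution result:
name | stock
Speaker | 102
Mouse | 111
Laptop | 139
Microphone | 71
Printer | 123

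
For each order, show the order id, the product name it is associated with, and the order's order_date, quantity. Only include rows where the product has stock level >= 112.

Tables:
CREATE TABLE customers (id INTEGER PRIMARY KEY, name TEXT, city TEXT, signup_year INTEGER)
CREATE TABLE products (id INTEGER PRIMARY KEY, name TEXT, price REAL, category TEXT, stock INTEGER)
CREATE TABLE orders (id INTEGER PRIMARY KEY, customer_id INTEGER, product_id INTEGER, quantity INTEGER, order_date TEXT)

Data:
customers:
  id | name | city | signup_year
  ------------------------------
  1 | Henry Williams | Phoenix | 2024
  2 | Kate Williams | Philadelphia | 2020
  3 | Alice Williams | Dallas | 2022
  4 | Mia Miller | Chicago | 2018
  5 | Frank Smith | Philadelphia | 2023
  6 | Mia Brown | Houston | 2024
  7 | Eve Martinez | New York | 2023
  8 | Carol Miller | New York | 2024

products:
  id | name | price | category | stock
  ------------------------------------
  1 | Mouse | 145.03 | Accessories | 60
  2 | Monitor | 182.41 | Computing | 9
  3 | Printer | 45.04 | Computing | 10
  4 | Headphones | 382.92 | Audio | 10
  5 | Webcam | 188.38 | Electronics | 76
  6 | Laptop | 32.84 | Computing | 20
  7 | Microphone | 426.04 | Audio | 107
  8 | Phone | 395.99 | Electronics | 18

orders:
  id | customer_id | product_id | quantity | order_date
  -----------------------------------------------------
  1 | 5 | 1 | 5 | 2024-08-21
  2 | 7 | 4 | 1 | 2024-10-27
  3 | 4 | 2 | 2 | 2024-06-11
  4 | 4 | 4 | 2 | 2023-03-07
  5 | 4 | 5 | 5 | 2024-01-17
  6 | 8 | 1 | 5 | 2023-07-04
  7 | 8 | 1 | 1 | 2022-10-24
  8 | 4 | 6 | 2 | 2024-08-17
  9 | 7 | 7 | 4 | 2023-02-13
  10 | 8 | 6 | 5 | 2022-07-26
SELECT c.id, p.name AS product, c.order_date, c.quantity FROM orders c JOIN products p ON c.product_id = p.id WHERE p.stock >= 112

Execution result:
(no rows)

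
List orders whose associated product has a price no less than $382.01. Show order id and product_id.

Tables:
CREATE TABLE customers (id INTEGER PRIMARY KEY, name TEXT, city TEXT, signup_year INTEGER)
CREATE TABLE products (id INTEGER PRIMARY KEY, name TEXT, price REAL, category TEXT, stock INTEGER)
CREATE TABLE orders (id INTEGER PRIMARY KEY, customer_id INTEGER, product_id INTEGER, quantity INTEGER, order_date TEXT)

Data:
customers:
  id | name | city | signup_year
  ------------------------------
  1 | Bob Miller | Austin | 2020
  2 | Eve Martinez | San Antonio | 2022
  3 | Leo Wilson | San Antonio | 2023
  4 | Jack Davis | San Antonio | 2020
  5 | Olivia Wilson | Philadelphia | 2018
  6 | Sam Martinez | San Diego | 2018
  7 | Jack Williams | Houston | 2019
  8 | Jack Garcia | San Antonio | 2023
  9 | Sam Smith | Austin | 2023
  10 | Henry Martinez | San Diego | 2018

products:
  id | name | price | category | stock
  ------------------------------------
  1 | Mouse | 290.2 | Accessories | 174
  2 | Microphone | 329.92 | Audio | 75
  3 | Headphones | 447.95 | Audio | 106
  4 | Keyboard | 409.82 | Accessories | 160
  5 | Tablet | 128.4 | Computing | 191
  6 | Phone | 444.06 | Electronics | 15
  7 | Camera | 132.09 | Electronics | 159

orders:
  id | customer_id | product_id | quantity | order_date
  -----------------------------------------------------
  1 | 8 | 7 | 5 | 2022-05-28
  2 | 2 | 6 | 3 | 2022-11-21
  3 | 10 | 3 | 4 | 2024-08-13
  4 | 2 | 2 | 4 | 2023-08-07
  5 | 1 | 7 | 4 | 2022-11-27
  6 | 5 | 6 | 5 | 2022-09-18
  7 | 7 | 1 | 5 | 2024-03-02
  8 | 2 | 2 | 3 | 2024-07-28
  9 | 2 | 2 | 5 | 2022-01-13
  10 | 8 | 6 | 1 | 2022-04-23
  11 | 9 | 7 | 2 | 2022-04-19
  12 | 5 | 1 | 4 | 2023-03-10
SELECT id, product_id FROM orders WHERE product_id IN (SELECT id FROM products WHERE price >= 382.01)

Execution result:
id | product_id
2 | 6
3 | 3
6 | 6
10 | 6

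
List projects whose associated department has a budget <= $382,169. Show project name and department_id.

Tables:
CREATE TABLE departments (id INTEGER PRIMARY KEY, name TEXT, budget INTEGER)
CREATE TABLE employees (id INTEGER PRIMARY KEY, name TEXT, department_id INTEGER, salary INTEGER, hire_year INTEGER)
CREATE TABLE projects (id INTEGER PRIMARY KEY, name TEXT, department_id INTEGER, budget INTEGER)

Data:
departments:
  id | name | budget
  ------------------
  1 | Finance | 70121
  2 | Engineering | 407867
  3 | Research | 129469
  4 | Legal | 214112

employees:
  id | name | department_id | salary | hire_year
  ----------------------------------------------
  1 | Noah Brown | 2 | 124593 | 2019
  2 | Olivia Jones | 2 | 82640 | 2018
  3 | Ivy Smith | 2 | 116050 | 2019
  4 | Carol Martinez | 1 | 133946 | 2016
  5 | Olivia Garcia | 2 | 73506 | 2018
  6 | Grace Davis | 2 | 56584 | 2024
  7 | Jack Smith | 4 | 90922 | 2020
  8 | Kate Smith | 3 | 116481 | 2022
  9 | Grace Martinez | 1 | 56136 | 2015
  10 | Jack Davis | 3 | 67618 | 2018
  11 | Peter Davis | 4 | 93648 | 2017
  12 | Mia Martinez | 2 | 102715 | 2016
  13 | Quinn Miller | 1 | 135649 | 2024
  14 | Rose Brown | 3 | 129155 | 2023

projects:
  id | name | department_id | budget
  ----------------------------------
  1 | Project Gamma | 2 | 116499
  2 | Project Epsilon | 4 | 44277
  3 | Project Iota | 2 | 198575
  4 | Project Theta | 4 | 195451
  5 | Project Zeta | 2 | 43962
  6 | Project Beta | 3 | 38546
SELECT name, department_id FROM projects WHERE department_id IN (SELECT id FROM departments WHERE budget <= 382169)

Execution result:
name | department_id
Project Epsilon | 4
Project Theta | 4
Project Beta | 3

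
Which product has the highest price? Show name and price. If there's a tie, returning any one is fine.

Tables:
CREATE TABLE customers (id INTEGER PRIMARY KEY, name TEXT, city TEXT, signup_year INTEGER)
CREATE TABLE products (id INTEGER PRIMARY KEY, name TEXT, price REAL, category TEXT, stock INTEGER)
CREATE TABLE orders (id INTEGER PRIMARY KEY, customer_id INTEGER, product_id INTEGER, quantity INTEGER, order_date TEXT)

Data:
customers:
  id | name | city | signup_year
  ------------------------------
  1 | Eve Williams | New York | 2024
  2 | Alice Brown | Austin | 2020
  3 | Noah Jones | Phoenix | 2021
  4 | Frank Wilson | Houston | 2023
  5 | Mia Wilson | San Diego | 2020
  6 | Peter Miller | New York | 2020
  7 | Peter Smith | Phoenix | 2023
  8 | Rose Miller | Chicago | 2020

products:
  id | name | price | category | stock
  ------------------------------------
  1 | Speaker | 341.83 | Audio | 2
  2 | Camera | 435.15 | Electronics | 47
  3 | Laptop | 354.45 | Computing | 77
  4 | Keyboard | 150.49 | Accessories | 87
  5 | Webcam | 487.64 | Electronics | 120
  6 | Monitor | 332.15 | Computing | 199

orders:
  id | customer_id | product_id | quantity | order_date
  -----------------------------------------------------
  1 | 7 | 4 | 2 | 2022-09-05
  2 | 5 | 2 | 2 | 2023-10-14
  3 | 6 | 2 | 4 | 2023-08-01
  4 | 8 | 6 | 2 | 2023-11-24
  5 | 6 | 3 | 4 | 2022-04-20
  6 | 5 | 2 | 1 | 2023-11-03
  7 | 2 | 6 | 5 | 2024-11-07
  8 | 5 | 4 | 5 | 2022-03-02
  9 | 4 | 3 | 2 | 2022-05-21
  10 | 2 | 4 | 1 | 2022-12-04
SELECT name, price FROM products ORDER BY price DESC LIMIT 1

Execution result:
name | price
Webcam | 487.64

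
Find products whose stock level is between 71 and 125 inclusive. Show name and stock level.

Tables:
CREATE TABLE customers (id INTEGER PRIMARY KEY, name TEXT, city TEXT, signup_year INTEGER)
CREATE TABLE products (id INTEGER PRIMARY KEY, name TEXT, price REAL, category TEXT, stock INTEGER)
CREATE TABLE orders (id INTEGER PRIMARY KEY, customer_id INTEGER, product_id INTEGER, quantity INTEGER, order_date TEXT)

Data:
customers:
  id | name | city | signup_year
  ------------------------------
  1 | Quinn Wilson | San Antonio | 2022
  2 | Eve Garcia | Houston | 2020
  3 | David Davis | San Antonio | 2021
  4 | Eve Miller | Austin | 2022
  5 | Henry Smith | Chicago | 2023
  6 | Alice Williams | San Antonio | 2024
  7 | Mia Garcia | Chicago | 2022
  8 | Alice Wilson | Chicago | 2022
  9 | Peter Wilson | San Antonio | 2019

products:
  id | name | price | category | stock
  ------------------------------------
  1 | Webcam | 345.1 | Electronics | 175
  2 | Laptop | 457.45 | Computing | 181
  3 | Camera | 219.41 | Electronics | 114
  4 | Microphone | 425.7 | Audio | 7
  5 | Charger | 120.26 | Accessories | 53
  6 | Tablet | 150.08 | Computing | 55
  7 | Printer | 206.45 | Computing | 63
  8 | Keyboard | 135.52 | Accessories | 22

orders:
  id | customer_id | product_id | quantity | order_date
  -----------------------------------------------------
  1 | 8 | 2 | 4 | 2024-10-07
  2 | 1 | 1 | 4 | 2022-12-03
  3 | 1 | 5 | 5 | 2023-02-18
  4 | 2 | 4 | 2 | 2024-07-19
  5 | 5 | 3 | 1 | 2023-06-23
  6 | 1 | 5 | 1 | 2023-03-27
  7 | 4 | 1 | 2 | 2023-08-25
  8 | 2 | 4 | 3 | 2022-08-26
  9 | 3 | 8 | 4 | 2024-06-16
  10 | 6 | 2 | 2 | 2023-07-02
SELECT name, stock FROM products WHERE stock BETWEEN 71 AND 125

Execution result:
name | stock
Camera | 114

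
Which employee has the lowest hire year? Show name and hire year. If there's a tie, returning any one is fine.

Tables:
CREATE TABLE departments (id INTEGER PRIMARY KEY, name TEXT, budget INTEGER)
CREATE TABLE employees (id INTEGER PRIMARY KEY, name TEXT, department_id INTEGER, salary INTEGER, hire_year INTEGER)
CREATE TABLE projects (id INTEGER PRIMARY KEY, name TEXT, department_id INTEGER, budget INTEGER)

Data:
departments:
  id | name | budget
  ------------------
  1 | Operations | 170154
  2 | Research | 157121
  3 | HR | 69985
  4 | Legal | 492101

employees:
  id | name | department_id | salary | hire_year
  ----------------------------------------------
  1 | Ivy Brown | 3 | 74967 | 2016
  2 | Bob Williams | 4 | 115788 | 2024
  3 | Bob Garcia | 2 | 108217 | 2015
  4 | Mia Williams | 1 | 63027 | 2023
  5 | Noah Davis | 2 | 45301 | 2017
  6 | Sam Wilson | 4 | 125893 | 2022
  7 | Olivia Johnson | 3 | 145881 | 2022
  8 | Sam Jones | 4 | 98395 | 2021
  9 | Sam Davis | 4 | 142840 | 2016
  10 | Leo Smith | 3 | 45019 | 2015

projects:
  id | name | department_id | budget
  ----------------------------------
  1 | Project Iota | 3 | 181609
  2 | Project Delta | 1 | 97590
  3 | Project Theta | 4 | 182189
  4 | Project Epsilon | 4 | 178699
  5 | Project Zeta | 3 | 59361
SELECT name, hire_year FROM employees ORDER BY hire_year ASC LIMIT 1

Execution result:
name | hire_year
Bob Garcia | 2015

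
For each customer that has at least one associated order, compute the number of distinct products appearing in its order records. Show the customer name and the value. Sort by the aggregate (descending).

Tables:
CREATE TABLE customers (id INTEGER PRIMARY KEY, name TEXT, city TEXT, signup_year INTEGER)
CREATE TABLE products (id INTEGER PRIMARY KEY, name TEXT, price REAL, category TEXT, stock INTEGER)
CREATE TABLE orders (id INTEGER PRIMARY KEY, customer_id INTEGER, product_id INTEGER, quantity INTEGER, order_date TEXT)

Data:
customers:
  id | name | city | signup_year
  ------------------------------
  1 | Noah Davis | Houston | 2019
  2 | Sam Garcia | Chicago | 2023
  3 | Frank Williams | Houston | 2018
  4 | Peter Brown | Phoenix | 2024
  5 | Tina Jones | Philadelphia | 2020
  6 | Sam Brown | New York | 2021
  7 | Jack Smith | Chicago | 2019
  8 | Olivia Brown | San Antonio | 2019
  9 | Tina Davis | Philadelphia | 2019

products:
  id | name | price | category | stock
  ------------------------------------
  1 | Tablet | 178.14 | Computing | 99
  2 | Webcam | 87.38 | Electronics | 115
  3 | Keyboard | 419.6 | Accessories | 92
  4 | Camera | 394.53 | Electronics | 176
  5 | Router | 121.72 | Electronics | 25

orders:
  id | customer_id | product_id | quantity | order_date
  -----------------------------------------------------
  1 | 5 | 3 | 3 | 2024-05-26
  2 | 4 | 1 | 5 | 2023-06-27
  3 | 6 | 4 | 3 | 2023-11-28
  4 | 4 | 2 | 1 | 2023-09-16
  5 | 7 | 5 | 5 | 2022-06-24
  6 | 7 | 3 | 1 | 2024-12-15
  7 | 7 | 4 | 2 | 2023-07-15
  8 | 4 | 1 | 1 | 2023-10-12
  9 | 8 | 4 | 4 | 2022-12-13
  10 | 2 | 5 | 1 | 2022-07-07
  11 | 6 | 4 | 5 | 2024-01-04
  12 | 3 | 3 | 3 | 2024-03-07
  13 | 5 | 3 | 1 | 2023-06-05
SELECT p.name, COUNT(DISTINCT c.product_id) AS distinct_product_count FROM orders c JOIN customers p ON c.customer_id = p.id GROUP BY p.id, p.name ORDER BY distinct_product_count DESC

Execution result:
name | distinct_product_count
Jack Smith | 3
Peter Brown | 2
Sam Garcia | 1
Frank Williams | 1
Tina Jones | 1
Sam Brown | 1
Olivia Brown | 1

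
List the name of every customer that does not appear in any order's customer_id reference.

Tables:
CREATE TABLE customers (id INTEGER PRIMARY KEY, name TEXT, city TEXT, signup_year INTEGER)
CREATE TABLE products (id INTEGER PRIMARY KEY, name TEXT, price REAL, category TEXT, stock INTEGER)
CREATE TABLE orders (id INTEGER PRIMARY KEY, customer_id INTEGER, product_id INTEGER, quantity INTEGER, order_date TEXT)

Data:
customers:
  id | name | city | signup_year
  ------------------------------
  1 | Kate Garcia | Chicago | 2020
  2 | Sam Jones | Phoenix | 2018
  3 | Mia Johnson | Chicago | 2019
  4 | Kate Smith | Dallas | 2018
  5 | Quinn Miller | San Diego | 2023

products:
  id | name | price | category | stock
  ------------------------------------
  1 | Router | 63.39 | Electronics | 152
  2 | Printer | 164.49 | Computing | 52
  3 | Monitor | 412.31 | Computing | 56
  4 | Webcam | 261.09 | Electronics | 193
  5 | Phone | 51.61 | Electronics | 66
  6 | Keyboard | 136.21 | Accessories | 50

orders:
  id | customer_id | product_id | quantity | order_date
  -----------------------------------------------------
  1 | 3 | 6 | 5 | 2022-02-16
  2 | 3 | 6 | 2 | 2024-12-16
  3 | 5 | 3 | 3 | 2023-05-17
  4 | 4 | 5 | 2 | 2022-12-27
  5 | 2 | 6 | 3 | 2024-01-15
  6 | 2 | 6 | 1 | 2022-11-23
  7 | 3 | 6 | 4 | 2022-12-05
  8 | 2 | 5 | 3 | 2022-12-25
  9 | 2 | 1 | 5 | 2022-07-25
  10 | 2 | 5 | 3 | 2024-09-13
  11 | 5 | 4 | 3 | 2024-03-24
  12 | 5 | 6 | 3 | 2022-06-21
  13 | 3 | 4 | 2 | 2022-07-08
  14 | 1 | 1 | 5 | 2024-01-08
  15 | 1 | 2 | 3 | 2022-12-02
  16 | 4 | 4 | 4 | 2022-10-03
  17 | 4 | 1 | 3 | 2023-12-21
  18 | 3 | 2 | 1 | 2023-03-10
SELECT p.name FROM customers p LEFT JOIN orders c ON c.customer_id = p.id WHERE c.id IS NULL

Execution result:
(no rows)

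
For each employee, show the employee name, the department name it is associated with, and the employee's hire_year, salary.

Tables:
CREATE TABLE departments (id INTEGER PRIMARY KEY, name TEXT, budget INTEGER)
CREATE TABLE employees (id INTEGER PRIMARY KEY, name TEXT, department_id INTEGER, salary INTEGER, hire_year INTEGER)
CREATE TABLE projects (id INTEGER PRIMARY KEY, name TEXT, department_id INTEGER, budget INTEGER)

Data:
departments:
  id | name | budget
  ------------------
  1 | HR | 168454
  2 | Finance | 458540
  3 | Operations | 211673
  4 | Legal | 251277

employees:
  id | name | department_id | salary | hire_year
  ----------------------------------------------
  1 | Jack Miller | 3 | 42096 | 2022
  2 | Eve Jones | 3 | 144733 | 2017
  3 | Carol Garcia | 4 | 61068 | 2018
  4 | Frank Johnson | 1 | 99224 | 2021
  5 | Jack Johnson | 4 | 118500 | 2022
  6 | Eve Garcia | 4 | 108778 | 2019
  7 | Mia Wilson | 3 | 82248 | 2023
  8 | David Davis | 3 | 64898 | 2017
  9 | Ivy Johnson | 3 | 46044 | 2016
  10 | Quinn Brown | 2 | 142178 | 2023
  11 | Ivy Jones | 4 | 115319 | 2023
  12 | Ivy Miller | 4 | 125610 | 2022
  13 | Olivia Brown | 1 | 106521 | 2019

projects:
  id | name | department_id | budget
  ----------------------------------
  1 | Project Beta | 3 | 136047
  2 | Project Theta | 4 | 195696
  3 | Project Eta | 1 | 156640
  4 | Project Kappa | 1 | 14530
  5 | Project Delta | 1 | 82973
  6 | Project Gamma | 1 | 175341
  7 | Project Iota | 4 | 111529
SELECT c.name, p.name AS department, c.hire_year, c.salary FROM employees c JOIN departments p ON c.department_id = p.id

Execution result:
name | department | hire_year | salary
Jack Miller | Operations | 2022 | 42096
Eve Jones | Operations | 2017 | 144733
Carol Garcia | Legal | 2018 | 61068
Frank Johnson | HR | 2021 | 99224
Jack Johnson | Legal | 2022 | 118500
Eve Garcia | Legal | 2019 | 108778
Mia Wilson | Operations | 2023 | 82248
David Davis | Operations | 2017 | 64898
Ivy Johnson | Operations | 2016 | 46044
Quinn Brown | Finance | 2023 | 142178
Ivy Jones | Legal | 2023 | 115319
Ivy Miller | Legal | 2022 | 125610
Olivia Brown | HR | 2019 | 106521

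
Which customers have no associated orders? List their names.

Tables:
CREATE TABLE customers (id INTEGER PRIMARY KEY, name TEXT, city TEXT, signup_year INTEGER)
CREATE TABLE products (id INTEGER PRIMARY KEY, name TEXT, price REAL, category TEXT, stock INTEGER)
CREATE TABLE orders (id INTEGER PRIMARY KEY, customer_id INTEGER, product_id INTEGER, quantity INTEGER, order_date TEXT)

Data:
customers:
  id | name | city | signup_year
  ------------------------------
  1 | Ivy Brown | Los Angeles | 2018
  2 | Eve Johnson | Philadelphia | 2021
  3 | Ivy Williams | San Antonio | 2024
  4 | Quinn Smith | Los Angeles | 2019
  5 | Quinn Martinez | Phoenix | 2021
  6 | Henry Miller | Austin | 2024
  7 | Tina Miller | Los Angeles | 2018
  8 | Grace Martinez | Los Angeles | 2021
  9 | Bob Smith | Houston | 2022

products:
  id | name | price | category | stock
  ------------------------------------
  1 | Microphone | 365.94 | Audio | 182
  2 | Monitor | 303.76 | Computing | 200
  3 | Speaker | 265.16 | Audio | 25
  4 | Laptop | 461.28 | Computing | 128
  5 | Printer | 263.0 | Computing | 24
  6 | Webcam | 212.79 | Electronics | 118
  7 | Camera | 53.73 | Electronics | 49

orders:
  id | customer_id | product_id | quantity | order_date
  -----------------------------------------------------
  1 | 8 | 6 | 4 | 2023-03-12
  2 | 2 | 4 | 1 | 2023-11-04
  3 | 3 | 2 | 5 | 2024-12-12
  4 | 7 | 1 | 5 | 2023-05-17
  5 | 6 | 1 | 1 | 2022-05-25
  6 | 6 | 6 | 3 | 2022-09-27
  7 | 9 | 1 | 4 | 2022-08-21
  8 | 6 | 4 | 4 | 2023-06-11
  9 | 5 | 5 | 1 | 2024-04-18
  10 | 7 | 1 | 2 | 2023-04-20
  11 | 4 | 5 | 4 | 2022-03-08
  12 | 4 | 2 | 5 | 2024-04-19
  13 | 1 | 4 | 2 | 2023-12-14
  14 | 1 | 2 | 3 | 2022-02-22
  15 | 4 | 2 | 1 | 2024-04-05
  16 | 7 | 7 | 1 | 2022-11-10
SELECT p.name FROM customers p LEFT JOIN orders c ON c.customer_id = p.id WHERE c.id IS NULL

Execution result:
(no rows)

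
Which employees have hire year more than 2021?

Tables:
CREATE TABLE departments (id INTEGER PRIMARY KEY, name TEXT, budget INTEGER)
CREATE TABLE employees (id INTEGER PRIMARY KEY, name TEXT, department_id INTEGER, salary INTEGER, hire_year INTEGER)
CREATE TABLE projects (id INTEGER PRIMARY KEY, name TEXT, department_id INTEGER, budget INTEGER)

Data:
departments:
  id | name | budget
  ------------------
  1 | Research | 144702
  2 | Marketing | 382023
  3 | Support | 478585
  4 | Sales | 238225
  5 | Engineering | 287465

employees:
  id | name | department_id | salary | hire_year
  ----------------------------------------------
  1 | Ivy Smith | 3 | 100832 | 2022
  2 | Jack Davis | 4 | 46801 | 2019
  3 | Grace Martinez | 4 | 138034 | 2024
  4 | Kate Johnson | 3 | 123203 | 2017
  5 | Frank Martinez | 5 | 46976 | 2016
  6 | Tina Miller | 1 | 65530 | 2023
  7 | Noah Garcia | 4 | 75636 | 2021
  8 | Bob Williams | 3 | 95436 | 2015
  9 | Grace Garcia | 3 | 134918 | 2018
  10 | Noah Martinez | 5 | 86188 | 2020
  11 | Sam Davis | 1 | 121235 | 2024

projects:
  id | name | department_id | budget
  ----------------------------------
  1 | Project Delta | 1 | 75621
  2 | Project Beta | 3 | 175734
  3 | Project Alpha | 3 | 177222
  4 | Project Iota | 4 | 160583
SELECT name, hire_year FROM employees WHERE hire_year > 2021

Execution result:
name | hire_year
Ivy Smith | 2022
Grace Martinez | 2024
Tina Miller | 2023
Sam Davis | 2024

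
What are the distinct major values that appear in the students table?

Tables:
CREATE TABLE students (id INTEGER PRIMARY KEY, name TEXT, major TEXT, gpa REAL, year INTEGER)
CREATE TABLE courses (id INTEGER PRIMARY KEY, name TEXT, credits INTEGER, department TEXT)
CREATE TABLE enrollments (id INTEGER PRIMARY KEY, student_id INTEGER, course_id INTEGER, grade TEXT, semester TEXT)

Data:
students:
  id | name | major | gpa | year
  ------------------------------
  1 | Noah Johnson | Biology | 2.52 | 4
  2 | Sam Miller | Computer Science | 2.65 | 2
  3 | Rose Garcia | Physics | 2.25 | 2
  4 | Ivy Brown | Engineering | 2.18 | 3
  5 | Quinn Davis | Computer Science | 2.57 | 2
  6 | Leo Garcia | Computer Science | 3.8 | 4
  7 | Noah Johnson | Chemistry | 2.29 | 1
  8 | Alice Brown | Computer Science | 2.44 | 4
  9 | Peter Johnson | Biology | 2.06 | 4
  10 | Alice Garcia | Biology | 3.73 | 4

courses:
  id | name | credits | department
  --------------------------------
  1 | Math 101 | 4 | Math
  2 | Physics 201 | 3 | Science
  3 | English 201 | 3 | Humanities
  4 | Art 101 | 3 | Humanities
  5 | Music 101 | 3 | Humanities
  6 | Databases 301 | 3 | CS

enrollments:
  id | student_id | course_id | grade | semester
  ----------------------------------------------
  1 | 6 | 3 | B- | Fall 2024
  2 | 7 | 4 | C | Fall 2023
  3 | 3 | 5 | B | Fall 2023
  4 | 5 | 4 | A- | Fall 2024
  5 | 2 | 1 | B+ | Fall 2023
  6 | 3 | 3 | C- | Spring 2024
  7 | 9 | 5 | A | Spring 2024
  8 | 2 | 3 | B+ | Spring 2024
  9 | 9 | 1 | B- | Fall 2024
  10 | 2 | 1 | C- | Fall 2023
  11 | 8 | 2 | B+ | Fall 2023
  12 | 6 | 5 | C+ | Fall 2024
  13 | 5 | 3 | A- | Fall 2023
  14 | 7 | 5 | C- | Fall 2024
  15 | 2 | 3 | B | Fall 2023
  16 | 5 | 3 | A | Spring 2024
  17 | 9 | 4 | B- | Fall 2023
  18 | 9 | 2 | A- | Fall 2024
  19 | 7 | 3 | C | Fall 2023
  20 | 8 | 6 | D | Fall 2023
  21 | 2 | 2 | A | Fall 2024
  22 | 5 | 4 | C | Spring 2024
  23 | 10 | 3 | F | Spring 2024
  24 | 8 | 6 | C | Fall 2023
SELECT DISTINCT major FROM students

Execution result:
major
Biology
Computer Science
Physics
Engineering
Chemistry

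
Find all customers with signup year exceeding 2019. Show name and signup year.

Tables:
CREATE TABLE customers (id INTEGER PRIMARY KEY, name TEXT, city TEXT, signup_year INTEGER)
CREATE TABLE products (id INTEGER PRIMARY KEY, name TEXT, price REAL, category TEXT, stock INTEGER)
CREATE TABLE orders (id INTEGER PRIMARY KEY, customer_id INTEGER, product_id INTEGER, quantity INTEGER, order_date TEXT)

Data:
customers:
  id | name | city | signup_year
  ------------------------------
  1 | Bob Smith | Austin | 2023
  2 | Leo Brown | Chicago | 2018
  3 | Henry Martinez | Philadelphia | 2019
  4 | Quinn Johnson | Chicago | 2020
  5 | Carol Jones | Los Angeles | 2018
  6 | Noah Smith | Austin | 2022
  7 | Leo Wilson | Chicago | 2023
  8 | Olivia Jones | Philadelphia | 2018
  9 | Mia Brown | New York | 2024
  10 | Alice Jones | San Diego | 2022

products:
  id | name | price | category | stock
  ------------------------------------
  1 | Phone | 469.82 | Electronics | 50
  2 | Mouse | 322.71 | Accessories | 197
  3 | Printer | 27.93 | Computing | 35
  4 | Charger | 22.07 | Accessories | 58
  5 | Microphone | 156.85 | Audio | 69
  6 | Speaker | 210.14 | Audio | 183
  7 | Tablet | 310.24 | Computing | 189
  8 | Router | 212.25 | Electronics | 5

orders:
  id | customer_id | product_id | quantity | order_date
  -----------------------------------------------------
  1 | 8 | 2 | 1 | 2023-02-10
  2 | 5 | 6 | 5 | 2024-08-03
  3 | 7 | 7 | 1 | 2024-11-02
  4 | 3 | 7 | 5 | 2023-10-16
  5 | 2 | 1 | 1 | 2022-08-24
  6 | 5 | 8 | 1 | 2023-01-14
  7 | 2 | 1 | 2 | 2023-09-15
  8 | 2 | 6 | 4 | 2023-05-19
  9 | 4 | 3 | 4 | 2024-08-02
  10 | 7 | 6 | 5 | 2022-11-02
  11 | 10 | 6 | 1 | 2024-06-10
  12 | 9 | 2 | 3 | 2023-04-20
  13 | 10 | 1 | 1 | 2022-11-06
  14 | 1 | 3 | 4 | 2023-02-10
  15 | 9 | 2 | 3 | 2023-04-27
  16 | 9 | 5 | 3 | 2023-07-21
SELECT name, signup_year FROM customers WHERE signup_year > 2019

Execution result:
name | signup_year
Bob Smith | 2023
Quinn Johnson | 2020
Noah Smith | 2022
Leo Wilson | 2023
Mia Brown | 2024
Alice Jones | 2022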